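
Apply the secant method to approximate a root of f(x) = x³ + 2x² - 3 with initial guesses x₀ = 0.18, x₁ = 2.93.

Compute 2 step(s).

f(x) = x³ + 2x² - 3
x₀ = 0.18, x₁ = 2.93

Secant formula: x_{n+1} = x_n - f(x_n)(x_n - x_{n-1})/(f(x_n) - f(x_{n-1}))

Iteration 1:
  f(0.180000) = -2.929368
  f(2.930000) = 39.323557
  x_2 = 2.930000 - 39.323557×(2.930000 - 0.180000)/(39.323557 - (-2.929368))
       = 0.370656
Iteration 2:
  f(2.930000) = 39.323557
  f(0.370656) = -2.674306
  x_3 = 0.370656 - (-2.674306)×(0.370656 - 2.930000)/(-2.674306 - 39.323557)
       = 0.533628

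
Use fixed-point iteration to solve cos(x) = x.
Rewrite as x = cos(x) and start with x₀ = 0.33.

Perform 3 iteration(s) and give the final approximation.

Equation: cos(x) = x
Fixed-point form: x = cos(x)
x₀ = 0.33

x_1 = g(0.330000) = 0.946042
x_2 = g(0.946042) = 0.584898
x_3 = g(0.584898) = 0.833769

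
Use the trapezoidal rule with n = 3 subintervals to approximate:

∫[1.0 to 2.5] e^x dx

f(x) = e^x
a = 1.0, b = 2.5, n = 3
h = (b - a)/n = 0.500000

Trapezoidal rule: (h/2)[f(x₀) + 2f(x₁) + 2f(x₂) + ... + f(xₙ)]

x_0 = 1.0000, f(x_0) = 2.718282, coefficient = 1
x_1 = 1.5000, f(x_1) = 4.481689, coefficient = 2
x_2 = 2.0000, f(x_2) = 7.389056, coefficient = 2
x_3 = 2.5000, f(x_3) = 12.182494, coefficient = 1

I ≈ (0.500000/2) × 38.642266 = 9.660567
Exact value: 9.464212
Error: 0.196354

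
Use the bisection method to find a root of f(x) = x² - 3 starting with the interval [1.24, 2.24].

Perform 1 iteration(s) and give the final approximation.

f(x) = x² - 3
Initial interval: [1.24, 2.24]

Iteration 1:
  c_1 = (1.240000 + 2.240000)/2 = 1.740000
  f(c_1) = f(1.740000) = 0.027600
  f(a) × f(c) < 0, new interval: [1.240000, 1.740000]

After 1 iteration(s), the approximation is c_1 = 1.740000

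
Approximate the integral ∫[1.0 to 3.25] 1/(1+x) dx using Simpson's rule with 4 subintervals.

f(x) = 1/(1+x)
a = 1.0, b = 3.25, n = 4
h = (b - a)/n = 0.562500

Simpson's rule: (h/3)[f(x₀) + 4f(x₁) + 2f(x₂) + ... + f(xₙ)]

x_0 = 1.0000, f(x_0) = 0.500000, coefficient = 1
x_1 = 1.5625, f(x_1) = 0.390244, coefficient = 4
x_2 = 2.1250, f(x_2) = 0.320000, coefficient = 2
x_3 = 2.6875, f(x_3) = 0.271186, coefficient = 4
x_4 = 3.2500, f(x_4) = 0.235294, coefficient = 1

I ≈ (0.562500/3) × 4.021015 = 0.753940
Exact value: 0.753772
Error: 0.000169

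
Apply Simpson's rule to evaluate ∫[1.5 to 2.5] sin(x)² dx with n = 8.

f(x) = sin(x)²
a = 1.5, b = 2.5, n = 8
h = (b - a)/n = 0.125000

Simpson's rule: (h/3)[f(x₀) + 4f(x₁) + 2f(x₂) + ... + f(xₙ)]

x_0 = 1.5000, f(x_0) = 0.994996, coefficient = 1
x_1 = 1.6250, f(x_1) = 0.997065, coefficient = 4
x_2 = 1.7500, f(x_2) = 0.968228, coefficient = 2
x_3 = 1.8750, f(x_3) = 0.910280, coefficient = 4
x_4 = 2.0000, f(x_4) = 0.826822, coefficient = 2
x_5 = 2.1250, f(x_5) = 0.723044, coefficient = 4
x_6 = 2.2500, f(x_6) = 0.605398, coefficient = 2
x_7 = 2.3750, f(x_7) = 0.481199, coefficient = 4
x_8 = 2.5000, f(x_8) = 0.358169, coefficient = 1

I ≈ (0.125000/3) × 18.600410 = 0.775017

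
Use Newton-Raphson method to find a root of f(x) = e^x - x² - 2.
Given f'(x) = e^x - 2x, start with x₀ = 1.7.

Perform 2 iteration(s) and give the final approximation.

f(x) = e^x - x² - 2
f'(x) = e^x - 2x
x₀ = 1.7

Newton-Raphson formula: x_{n+1} = x_n - f(x_n)/f'(x_n)

Iteration 1:
  f(1.700000) = 0.583947
  f'(1.700000) = 2.073947
  x_1 = 1.700000 - 0.583947/2.073947 = 1.418437
Iteration 2:
  f(1.418437) = 0.118695
  f'(1.418437) = 1.293785
  x_2 = 1.418437 - 0.118695/1.293785 = 1.326694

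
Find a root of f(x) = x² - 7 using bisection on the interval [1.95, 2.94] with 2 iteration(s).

f(x) = x² - 7
Initial interval: [1.95, 2.94]

Iteration 1:
  c_1 = (1.950000 + 2.940000)/2 = 2.445000
  f(c_1) = f(2.445000) = -1.021975
  f(a) × f(c) ≥ 0, new interval: [2.445000, 2.940000]
Iteration 2:
  c_2 = (2.445000 + 2.940000)/2 = 2.692500
  f(c_2) = f(2.692500) = 0.249556
  f(a) × f(c) < 0, new interval: [2.445000, 2.692500]

After 2 iteration(s), the approximation is c_2 = 2.692500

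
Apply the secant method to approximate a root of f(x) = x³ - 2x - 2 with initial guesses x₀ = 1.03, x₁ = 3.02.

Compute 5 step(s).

f(x) = x³ - 2x - 2
x₀ = 1.03, x₁ = 3.02

Secant formula: x_{n+1} = x_n - f(x_n)(x_n - x_{n-1})/(f(x_n) - f(x_{n-1}))

Iteration 1:
  f(1.030000) = -2.967273
  f(3.020000) = 19.503608
  x_2 = 3.020000 - 19.503608×(3.020000 - 1.030000)/(19.503608 - (-2.967273))
       = 1.292779
Iteration 2:
  f(3.020000) = 19.503608
  f(1.292779) = -2.424966
  x_3 = 1.292779 - (-2.424966)×(1.292779 - 3.020000)/(-2.424966 - 19.503608)
       = 1.483783
Iteration 3:
  f(1.292779) = -2.424966
  f(1.483783) = -1.700851
  x_4 = 1.483783 - (-1.700851)×(1.483783 - 1.292779)/(-1.700851 - (-2.424966))
       = 1.932427
Iteration 4:
  f(1.483783) = -1.700851
  f(1.932427) = 1.351358
  x_5 = 1.932427 - 1.351358×(1.932427 - 1.483783)/(1.351358 - (-1.700851))
       = 1.733791
Iteration 5:
  f(1.932427) = 1.351358
  f(1.733791) = -0.255752
  x_6 = 1.733791 - (-0.255752)×(1.733791 - 1.932427)/(-0.255752 - 1.351358)
       = 1.765402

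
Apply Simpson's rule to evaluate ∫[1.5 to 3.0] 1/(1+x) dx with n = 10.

f(x) = 1/(1+x)
a = 1.5, b = 3.0, n = 10
h = (b - a)/n = 0.150000

Simpson's rule: (h/3)[f(x₀) + 4f(x₁) + 2f(x₂) + ... + f(xₙ)]

x_0 = 1.5000, f(x_0) = 0.400000, coefficient = 1
x_1 = 1.6500, f(x_1) = 0.377358, coefficient = 4
x_2 = 1.8000, f(x_2) = 0.357143, coefficient = 2
x_3 = 1.9500, f(x_3) = 0.338983, coefficient = 4
x_4 = 2.1000, f(x_4) = 0.322581, coefficient = 2
x_5 = 2.2500, f(x_5) = 0.307692, coefficient = 4
x_6 = 2.4000, f(x_6) = 0.294118, coefficient = 2
x_7 = 2.5500, f(x_7) = 0.281690, coefficient = 4
x_8 = 2.7000, f(x_8) = 0.270270, coefficient = 2
x_9 = 2.8500, f(x_9) = 0.259740, coefficient = 4
x_10 = 3.0000, f(x_10) = 0.250000, coefficient = 1

I ≈ (0.150000/3) × 9.400080 = 0.470004
Exact value: 0.470004
Error: 0.000000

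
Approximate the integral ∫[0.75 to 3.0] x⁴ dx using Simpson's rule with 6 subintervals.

f(x) = x⁴
a = 0.75, b = 3.0, n = 6
h = (b - a)/n = 0.375000

Simpson's rule: (h/3)[f(x₀) + 4f(x₁) + 2f(x₂) + ... + f(xₙ)]

x_0 = 0.7500, f(x_0) = 0.316406, coefficient = 1
x_1 = 1.1250, f(x_1) = 1.601807, coefficient = 4
x_2 = 1.5000, f(x_2) = 5.062500, coefficient = 2
x_3 = 1.8750, f(x_3) = 12.359619, coefficient = 4
x_4 = 2.2500, f(x_4) = 25.628906, coefficient = 2
x_5 = 2.6250, f(x_5) = 47.480713, coefficient = 4
x_6 = 3.0000, f(x_6) = 81.000000, coefficient = 1

I ≈ (0.375000/3) × 388.467773 = 48.558472
Exact value: 48.552539
Error: 0.005933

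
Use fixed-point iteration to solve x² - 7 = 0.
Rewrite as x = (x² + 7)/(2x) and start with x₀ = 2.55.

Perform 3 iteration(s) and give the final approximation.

Equation: x² - 7 = 0
Fixed-point form: x = (x² + 7)/(2x)
x₀ = 2.55

x_1 = g(2.550000) = 2.647549
x_2 = g(2.647549) = 2.645752
x_3 = g(2.645752) = 2.645751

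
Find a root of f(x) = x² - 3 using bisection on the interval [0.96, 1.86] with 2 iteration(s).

f(x) = x² - 3
Initial interval: [0.96, 1.86]

Iteration 1:
  c_1 = (0.960000 + 1.860000)/2 = 1.410000
  f(c_1) = f(1.410000) = -1.011900
  f(a) × f(c) ≥ 0, new interval: [1.410000, 1.860000]
Iteration 2:
  c_2 = (1.410000 + 1.860000)/2 = 1.635000
  f(c_2) = f(1.635000) = -0.326775
  f(a) × f(c) ≥ 0, new interval: [1.635000, 1.860000]

After 2 iteration(s), the approximation is c_2 = 1.635000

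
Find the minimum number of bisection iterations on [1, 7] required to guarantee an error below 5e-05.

We need (b-a)/2^n ≤ 5e-05
(7 - 1)/2^n ≤ 5e-05
6/2^n ≤ 5e-05
2^n ≥ 120000
n ≥ log₂(120000) = 16.87
n ≥ 17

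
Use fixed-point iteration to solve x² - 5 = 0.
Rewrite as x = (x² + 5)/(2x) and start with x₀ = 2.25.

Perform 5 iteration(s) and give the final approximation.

Equation: x² - 5 = 0
Fixed-point form: x = (x² + 5)/(2x)
x₀ = 2.25

x_1 = g(2.250000) = 2.236111
x_2 = g(2.236111) = 2.236068
x_3 = g(2.236068) = 2.236068
x_4 = g(2.236068) = 2.236068
x_5 = g(2.236068) = 2.236068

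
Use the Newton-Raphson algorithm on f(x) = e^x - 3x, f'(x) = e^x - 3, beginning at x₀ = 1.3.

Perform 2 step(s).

f(x) = e^x - 3x
f'(x) = e^x - 3
x₀ = 1.3

Newton-Raphson formula: x_{n+1} = x_n - f(x_n)/f'(x_n)

Iteration 1:
  f(1.300000) = -0.230703
  f'(1.300000) = 0.669297
  x_1 = 1.300000 - (-0.230703)/0.669297 = 1.644695
Iteration 2:
  f(1.644695) = 0.245345
  f'(1.644695) = 2.179431
  x_2 = 1.644695 - 0.245345/2.179431 = 1.532122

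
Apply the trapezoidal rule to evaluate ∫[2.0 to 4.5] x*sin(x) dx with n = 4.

f(x) = x*sin(x)
a = 2.0, b = 4.5, n = 4
h = (b - a)/n = 0.625000

Trapezoidal rule: (h/2)[f(x₀) + 2f(x₁) + 2f(x₂) + ... + f(xₙ)]

x_0 = 2.0000, f(x_0) = 1.818595, coefficient = 1
x_1 = 2.6250, f(x_1) = 1.296541, coefficient = 2
x_2 = 3.2500, f(x_2) = -0.351634, coefficient = 2
x_3 = 3.8750, f(x_3) = -2.593944, coefficient = 2
x_4 = 4.5000, f(x_4) = -4.398886, coefficient = 1

I ≈ (0.625000/2) × -5.878365 = -1.836989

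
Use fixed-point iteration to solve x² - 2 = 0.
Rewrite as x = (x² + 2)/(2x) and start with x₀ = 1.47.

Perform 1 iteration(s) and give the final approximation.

Equation: x² - 2 = 0
Fixed-point form: x = (x² + 2)/(2x)
x₀ = 1.47

x_1 = g(1.470000) = 1.415272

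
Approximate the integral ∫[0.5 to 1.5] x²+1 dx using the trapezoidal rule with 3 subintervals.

f(x) = x²+1
a = 0.5, b = 1.5, n = 3
h = (b - a)/n = 0.333333

Trapezoidal rule: (h/2)[f(x₀) + 2f(x₁) + 2f(x₂) + ... + f(xₙ)]

x_0 = 0.5000, f(x_0) = 1.250000, coefficient = 1
x_1 = 0.8333, f(x_1) = 1.694444, coefficient = 2
x_2 = 1.1667, f(x_2) = 2.361111, coefficient = 2
x_3 = 1.5000, f(x_3) = 3.250000, coefficient = 1

I ≈ (0.333333/2) × 12.611111 = 2.101852
Exact value: 2.083333
Error: 0.018519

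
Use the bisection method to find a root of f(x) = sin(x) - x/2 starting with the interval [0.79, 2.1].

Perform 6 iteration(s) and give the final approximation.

f(x) = sin(x) - x/2
Initial interval: [0.79, 2.1]

Iteration 1:
  c_1 = (0.790000 + 2.100000)/2 = 1.445000
  f(c_1) = f(1.445000) = 0.269598
  f(a) × f(c) ≥ 0, new interval: [1.445000, 2.100000]
Iteration 2:
  c_2 = (1.445000 + 2.100000)/2 = 1.772500
  f(c_2) = f(1.772500) = 0.093477
  f(a) × f(c) ≥ 0, new interval: [1.772500, 2.100000]
Iteration 3:
  c_3 = (1.772500 + 2.100000)/2 = 1.936250
  f(c_3) = f(1.936250) = -0.034163
  f(a) × f(c) < 0, new interval: [1.772500, 1.936250]
Iteration 4:
  c_4 = (1.772500 + 1.936250)/2 = 1.854375
  f(c_4) = f(1.854375) = 0.032873
  f(a) × f(c) ≥ 0, new interval: [1.854375, 1.936250]
Iteration 5:
  c_5 = (1.854375 + 1.936250)/2 = 1.895313
  f(c_5) = f(1.895313) = 0.000149
  f(a) × f(c) ≥ 0, new interval: [1.895313, 1.936250]
Iteration 6:
  c_6 = (1.895313 + 1.936250)/2 = 1.915781
  f(c_6) = f(1.915781) = -0.016810
  f(a) × f(c) < 0, new interval: [1.895313, 1.915781]

After 6 iteration(s), the approximation is c_6 = 1.915781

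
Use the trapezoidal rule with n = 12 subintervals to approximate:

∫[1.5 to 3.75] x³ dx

f(x) = x³
a = 1.5, b = 3.75, n = 12
h = (b - a)/n = 0.187500

Trapezoidal rule: (h/2)[f(x₀) + 2f(x₁) + 2f(x₂) + ... + f(xₙ)]

x_0 = 1.5000, f(x_0) = 3.375000, coefficient = 1
x_1 = 1.6875, f(x_1) = 4.805420, coefficient = 2
x_2 = 1.8750, f(x_2) = 6.591797, coefficient = 2
x_3 = 2.0625, f(x_3) = 8.773682, coefficient = 2
x_4 = 2.2500, f(x_4) = 11.390625, coefficient = 2
x_5 = 2.4375, f(x_5) = 14.482178, coefficient = 2
x_6 = 2.6250, f(x_6) = 18.087891, coefficient = 2
x_7 = 2.8125, f(x_7) = 22.247314, coefficient = 2
x_8 = 3.0000, f(x_8) = 27.000000, coefficient = 2
x_9 = 3.1875, f(x_9) = 32.385498, coefficient = 2
x_10 = 3.3750, f(x_10) = 38.443359, coefficient = 2
x_11 = 3.5625, f(x_11) = 45.213135, coefficient = 2
x_12 = 3.7500, f(x_12) = 52.734375, coefficient = 1

I ≈ (0.187500/2) × 514.951172 = 48.276672
Exact value: 48.172852
Error: 0.103821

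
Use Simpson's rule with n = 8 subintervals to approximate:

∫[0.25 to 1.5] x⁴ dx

f(x) = x⁴
a = 0.25, b = 1.5, n = 8
h = (b - a)/n = 0.156250

Simpson's rule: (h/3)[f(x₀) + 4f(x₁) + 2f(x₂) + ... + f(xₙ)]

x_0 = 0.2500, f(x_0) = 0.003906, coefficient = 1
x_1 = 0.4062, f(x_1) = 0.027238, coefficient = 4
x_2 = 0.5625, f(x_2) = 0.100113, coefficient = 2
x_3 = 0.7188, f(x_3) = 0.266877, coefficient = 4
x_4 = 0.8750, f(x_4) = 0.586182, coefficient = 2
x_5 = 1.0312, f(x_5) = 1.130982, coefficient = 4
x_6 = 1.1875, f(x_6) = 1.988541, coefficient = 2
x_7 = 1.3438, f(x_7) = 3.260423, coefficient = 4
x_8 = 1.5000, f(x_8) = 5.062500, coefficient = 1

I ≈ (0.156250/3) × 29.158157 = 1.518654
Exact value: 1.518555
Error: 0.000099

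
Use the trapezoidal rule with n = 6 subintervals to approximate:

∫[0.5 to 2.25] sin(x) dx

f(x) = sin(x)
a = 0.5, b = 2.25, n = 6
h = (b - a)/n = 0.291667

Trapezoidal rule: (h/2)[f(x₀) + 2f(x₁) + 2f(x₂) + ... + f(xₙ)]

x_0 = 0.5000, f(x_0) = 0.479426, coefficient = 1
x_1 = 0.7917, f(x_1) = 0.711525, coefficient = 2
x_2 = 1.0833, f(x_2) = 0.883524, coefficient = 2
x_3 = 1.3750, f(x_3) = 0.980893, coefficient = 2
x_4 = 1.6667, f(x_4) = 0.995408, coefficient = 2
x_5 = 1.9583, f(x_5) = 0.925843, coefficient = 2
x_6 = 2.2500, f(x_6) = 0.778073, coefficient = 1

I ≈ (0.291667/2) × 10.251885 = 1.495067
Exact value: 1.505756
Error: 0.010690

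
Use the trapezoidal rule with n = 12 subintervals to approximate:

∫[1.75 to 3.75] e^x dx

f(x) = e^x
a = 1.75, b = 3.75, n = 12
h = (b - a)/n = 0.166667

Trapezoidal rule: (h/2)[f(x₀) + 2f(x₁) + 2f(x₂) + ... + f(xₙ)]

x_0 = 1.7500, f(x_0) = 5.754603, coefficient = 1
x_1 = 1.9167, f(x_1) = 6.798260, coefficient = 2
x_2 = 2.0833, f(x_2) = 8.031195, coefficient = 2
x_3 = 2.2500, f(x_3) = 9.487736, coefficient = 2
x_4 = 2.4167, f(x_4) = 11.208436, coefficient = 2
x_5 = 2.5833, f(x_5) = 13.241202, coefficient = 2
x_6 = 2.7500, f(x_6) = 15.642632, coefficient = 2
x_7 = 2.9167, f(x_7) = 18.479586, coefficient = 2
x_8 = 3.0833, f(x_8) = 21.831051, coefficient = 2
x_9 = 3.2500, f(x_9) = 25.790340, coefficient = 2
x_10 = 3.4167, f(x_10) = 30.467687, coefficient = 2
x_11 = 3.5833, f(x_11) = 35.993319, coefficient = 2
x_12 = 3.7500, f(x_12) = 42.521082, coefficient = 1

I ≈ (0.166667/2) × 442.218570 = 36.851548
Exact value: 36.766479
Error: 0.085068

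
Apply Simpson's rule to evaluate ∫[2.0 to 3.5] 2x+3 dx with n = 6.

f(x) = 2x+3
a = 2.0, b = 3.5, n = 6
h = (b - a)/n = 0.250000

Simpson's rule: (h/3)[f(x₀) + 4f(x₁) + 2f(x₂) + ... + f(xₙ)]

x_0 = 2.0000, f(x_0) = 7.000000, coefficient = 1
x_1 = 2.2500, f(x_1) = 7.500000, coefficient = 4
x_2 = 2.5000, f(x_2) = 8.000000, coefficient = 2
x_3 = 2.7500, f(x_3) = 8.500000, coefficient = 4
x_4 = 3.0000, f(x_4) = 9.000000, coefficient = 2
x_5 = 3.2500, f(x_5) = 9.500000, coefficient = 4
x_6 = 3.5000, f(x_6) = 10.000000, coefficient = 1

I ≈ (0.250000/3) × 153.000000 = 12.750000
Exact value: 12.750000
Error: 0.000000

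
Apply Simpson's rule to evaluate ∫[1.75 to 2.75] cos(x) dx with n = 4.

f(x) = cos(x)
a = 1.75, b = 2.75, n = 4
h = (b - a)/n = 0.250000

Simpson's rule: (h/3)[f(x₀) + 4f(x₁) + 2f(x₂) + ... + f(xₙ)]

x_0 = 1.7500, f(x_0) = -0.178246, coefficient = 1
x_1 = 2.0000, f(x_1) = -0.416147, coefficient = 4
x_2 = 2.2500, f(x_2) = -0.628174, coefficient = 2
x_3 = 2.5000, f(x_3) = -0.801144, coefficient = 4
x_4 = 2.7500, f(x_4) = -0.924302, coefficient = 1

I ≈ (0.250000/3) × -7.228057 = -0.602338
Exact value: -0.602325
Error: 0.000013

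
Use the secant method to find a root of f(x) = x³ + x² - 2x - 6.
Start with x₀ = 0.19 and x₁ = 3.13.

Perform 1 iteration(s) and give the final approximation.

f(x) = x³ + x² - 2x - 6
x₀ = 0.19, x₁ = 3.13

Secant formula: x_{n+1} = x_n - f(x_n)(x_n - x_{n-1})/(f(x_n) - f(x_{n-1}))

Iteration 1:
  f(0.190000) = -6.337041
  f(3.130000) = 28.201197
  x_2 = 3.130000 - 28.201197×(3.130000 - 0.190000)/(28.201197 - (-6.337041))
       = 0.729428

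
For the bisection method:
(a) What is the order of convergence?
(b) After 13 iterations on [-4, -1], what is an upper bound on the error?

(a) Bisection has linear (order 1) convergence; the error is halved each step.

(b) Error bound = (b-a)/2^n = (-1 - (-4))/2^{13}
    = 3/2^{13}

(a) 1 (linear); (b) error ≤ 3.66e-04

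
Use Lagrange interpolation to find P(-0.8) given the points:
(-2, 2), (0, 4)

Lagrange interpolation formula:
P(x) = Σ yᵢ × Lᵢ(x)
where Lᵢ(x) = Π_{j≠i} (x - xⱼ)/(xᵢ - xⱼ)

L_0(-0.8) = (-0.8 - 0)/(-2 - 0) = 0.400000
L_1(-0.8) = (-0.8 - (-2))/(0 - (-2)) = 0.600000

P(-0.8) = 2×L_0(-0.8) + 4×L_1(-0.8)
P(-0.8) = 3.200000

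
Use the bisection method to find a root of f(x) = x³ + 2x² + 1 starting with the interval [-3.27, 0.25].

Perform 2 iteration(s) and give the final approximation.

f(x) = x³ + 2x² + 1
Initial interval: [-3.27, 0.25]

Iteration 1:
  c_1 = (-3.270000 + 0.250000)/2 = -1.510000
  f(c_1) = f(-1.510000) = 2.117249
  f(a) × f(c) < 0, new interval: [-3.270000, -1.510000]
Iteration 2:
  c_2 = (-3.270000 + (-1.510000))/2 = -2.390000
  f(c_2) = f(-2.390000) = -1.227719
  f(a) × f(c) ≥ 0, new interval: [-2.390000, -1.510000]

After 2 iteration(s), the approximation is c_2 = -2.390000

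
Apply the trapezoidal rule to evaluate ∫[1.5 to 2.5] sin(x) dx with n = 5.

f(x) = sin(x)
a = 1.5, b = 2.5, n = 5
h = (b - a)/n = 0.200000

Trapezoidal rule: (h/2)[f(x₀) + 2f(x₁) + 2f(x₂) + ... + f(xₙ)]

x_0 = 1.5000, f(x_0) = 0.997495, coefficient = 1
x_1 = 1.7000, f(x_1) = 0.991665, coefficient = 2
x_2 = 1.9000, f(x_2) = 0.946300, coefficient = 2
x_3 = 2.1000, f(x_3) = 0.863209, coefficient = 2
x_4 = 2.3000, f(x_4) = 0.745705, coefficient = 2
x_5 = 2.5000, f(x_5) = 0.598472, coefficient = 1

I ≈ (0.200000/2) × 8.689726 = 0.868973
Exact value: 0.871881
Error: 0.002908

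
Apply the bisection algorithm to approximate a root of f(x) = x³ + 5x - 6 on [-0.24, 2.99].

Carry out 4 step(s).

f(x) = x³ + 5x - 6
Initial interval: [-0.24, 2.99]

Iteration 1:
  c_1 = (-0.240000 + 2.990000)/2 = 1.375000
  f(c_1) = f(1.375000) = 3.474609
  f(a) × f(c) < 0, new interval: [-0.240000, 1.375000]
Iteration 2:
  c_2 = (-0.240000 + 1.375000)/2 = 0.567500
  f(c_2) = f(0.567500) = -2.979733
  f(a) × f(c) ≥ 0, new interval: [0.567500, 1.375000]
Iteration 3:
  c_3 = (0.567500 + 1.375000)/2 = 0.971250
  f(c_3) = f(0.971250) = -0.227544
  f(a) × f(c) ≥ 0, new interval: [0.971250, 1.375000]
Iteration 4:
  c_4 = (0.971250 + 1.375000)/2 = 1.173125
  f(c_4) = f(1.173125) = 1.480106
  f(a) × f(c) < 0, new interval: [0.971250, 1.173125]

After 4 iteration(s), the approximation is c_4 = 1.173125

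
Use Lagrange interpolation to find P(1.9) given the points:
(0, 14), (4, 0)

Lagrange interpolation formula:
P(x) = Σ yᵢ × Lᵢ(x)
where Lᵢ(x) = Π_{j≠i} (x - xⱼ)/(xᵢ - xⱼ)

L_0(1.9) = (1.9 - 4)/(0 - 4) = 0.525000
L_1(1.9) = (1.9 - 0)/(4 - 0) = 0.475000

P(1.9) = 14×L_0(1.9) + 0×L_1(1.9)
P(1.9) = 7.350000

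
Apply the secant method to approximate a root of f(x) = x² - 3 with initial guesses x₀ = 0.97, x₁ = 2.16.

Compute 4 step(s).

f(x) = x² - 3
x₀ = 0.97, x₁ = 2.16

Secant formula: x_{n+1} = x_n - f(x_n)(x_n - x_{n-1})/(f(x_n) - f(x_{n-1}))

Iteration 1:
  f(0.970000) = -2.059100
  f(2.160000) = 1.665600
  x_2 = 2.160000 - 1.665600×(2.160000 - 0.970000)/(1.665600 - (-2.059100))
       = 1.627859
Iteration 2:
  f(2.160000) = 1.665600
  f(1.627859) = -0.350074
  x_3 = 1.627859 - (-0.350074)×(1.627859 - 2.160000)/(-0.350074 - 1.665600)
       = 1.720279
Iteration 3:
  f(1.627859) = -0.350074
  f(1.720279) = -0.040639
  x_4 = 1.720279 - (-0.040639)×(1.720279 - 1.627859)/(-0.040639 - (-0.350074))
       = 1.732417
Iteration 4:
  f(1.720279) = -0.040639
  f(1.732417) = 0.001269
  x_5 = 1.732417 - 0.001269×(1.732417 - 1.720279)/(0.001269 - (-0.040639))
       = 1.732050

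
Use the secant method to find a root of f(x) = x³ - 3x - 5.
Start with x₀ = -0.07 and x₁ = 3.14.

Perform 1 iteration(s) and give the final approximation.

f(x) = x³ - 3x - 5
x₀ = -0.07, x₁ = 3.14

Secant formula: x_{n+1} = x_n - f(x_n)(x_n - x_{n-1})/(f(x_n) - f(x_{n-1}))

Iteration 1:
  f(-0.070000) = -4.790343
  f(3.140000) = 16.539144
  x_2 = 3.140000 - 16.539144×(3.140000 - (-0.070000))/(16.539144 - (-4.790343))
       = 0.650927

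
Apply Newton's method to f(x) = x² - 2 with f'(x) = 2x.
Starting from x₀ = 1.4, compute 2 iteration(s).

f(x) = x² - 2
f'(x) = 2x
x₀ = 1.4

Newton-Raphson formula: x_{n+1} = x_n - f(x_n)/f'(x_n)

Iteration 1:
  f(1.400000) = -0.040000
  f'(1.400000) = 2.800000
  x_1 = 1.400000 - (-0.040000)/2.800000 = 1.414286
Iteration 2:
  f(1.414286) = 0.000204
  f'(1.414286) = 2.828571
  x_2 = 1.414286 - 0.000204/2.828571 = 1.414214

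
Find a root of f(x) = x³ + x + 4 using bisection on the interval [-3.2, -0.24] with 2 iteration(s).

f(x) = x³ + x + 4
Initial interval: [-3.2, -0.24]

Iteration 1:
  c_1 = (-3.200000 + (-0.240000))/2 = -1.720000
  f(c_1) = f(-1.720000) = -2.808448
  f(a) × f(c) ≥ 0, new interval: [-1.720000, -0.240000]
Iteration 2:
  c_2 = (-1.720000 + (-0.240000))/2 = -0.980000
  f(c_2) = f(-0.980000) = 2.078808
  f(a) × f(c) < 0, new interval: [-1.720000, -0.980000]

After 2 iteration(s), the approximation is c_2 = -0.980000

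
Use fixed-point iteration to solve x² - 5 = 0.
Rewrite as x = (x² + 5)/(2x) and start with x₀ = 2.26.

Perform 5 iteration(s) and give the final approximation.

Equation: x² - 5 = 0
Fixed-point form: x = (x² + 5)/(2x)
x₀ = 2.26

x_1 = g(2.260000) = 2.236195
x_2 = g(2.236195) = 2.236068
x_3 = g(2.236068) = 2.236068
x_4 = g(2.236068) = 2.236068
x_5 = g(2.236068) = 2.236068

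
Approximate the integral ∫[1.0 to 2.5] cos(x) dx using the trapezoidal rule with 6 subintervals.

f(x) = cos(x)
a = 1.0, b = 2.5, n = 6
h = (b - a)/n = 0.250000

Trapezoidal rule: (h/2)[f(x₀) + 2f(x₁) + 2f(x₂) + ... + f(xₙ)]

x_0 = 1.0000, f(x_0) = 0.540302, coefficient = 1
x_1 = 1.2500, f(x_1) = 0.315322, coefficient = 2
x_2 = 1.5000, f(x_2) = 0.070737, coefficient = 2
x_3 = 1.7500, f(x_3) = -0.178246, coefficient = 2
x_4 = 2.0000, f(x_4) = -0.416147, coefficient = 2
x_5 = 2.2500, f(x_5) = -0.628174, coefficient = 2
x_6 = 2.5000, f(x_6) = -0.801144, coefficient = 1

I ≈ (0.250000/2) × -1.933855 = -0.241732
Exact value: -0.242999
Error: 0.001267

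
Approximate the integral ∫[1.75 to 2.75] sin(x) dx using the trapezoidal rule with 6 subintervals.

f(x) = sin(x)
a = 1.75, b = 2.75, n = 6
h = (b - a)/n = 0.166667

Trapezoidal rule: (h/2)[f(x₀) + 2f(x₁) + 2f(x₂) + ... + f(xₙ)]

x_0 = 1.7500, f(x_0) = 0.983986, coefficient = 1
x_1 = 1.9167, f(x_1) = 0.940781, coefficient = 2
x_2 = 2.0833, f(x_2) = 0.871503, coefficient = 2
x_3 = 2.2500, f(x_3) = 0.778073, coefficient = 2
x_4 = 2.4167, f(x_4) = 0.663080, coefficient = 2
x_5 = 2.5833, f(x_5) = 0.529711, coefficient = 2
x_6 = 2.7500, f(x_6) = 0.381661, coefficient = 1

I ≈ (0.166667/2) × 8.931942 = 0.744329
Exact value: 0.746056
Error: 0.001728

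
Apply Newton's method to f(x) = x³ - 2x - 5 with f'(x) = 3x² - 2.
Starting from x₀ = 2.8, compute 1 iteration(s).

f(x) = x³ - 2x - 5
f'(x) = 3x² - 2
x₀ = 2.8

Newton-Raphson formula: x_{n+1} = x_n - f(x_n)/f'(x_n)

Iteration 1:
  f(2.800000) = 11.352000
  f'(2.800000) = 21.520000
  x_1 = 2.800000 - 11.352000/21.520000 = 2.272491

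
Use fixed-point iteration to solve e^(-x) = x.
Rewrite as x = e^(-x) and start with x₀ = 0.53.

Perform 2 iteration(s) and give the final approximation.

Equation: e^(-x) = x
Fixed-point form: x = e^(-x)
x₀ = 0.53

x_1 = g(0.530000) = 0.588605
x_2 = g(0.588605) = 0.555101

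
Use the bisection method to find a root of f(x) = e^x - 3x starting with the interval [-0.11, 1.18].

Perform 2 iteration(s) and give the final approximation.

f(x) = e^x - 3x
Initial interval: [-0.11, 1.18]

Iteration 1:
  c_1 = (-0.110000 + 1.180000)/2 = 0.535000
  f(c_1) = f(0.535000) = 0.102448
  f(a) × f(c) ≥ 0, new interval: [0.535000, 1.180000]
Iteration 2:
  c_2 = (0.535000 + 1.180000)/2 = 0.857500
  f(c_2) = f(0.857500) = -0.215240
  f(a) × f(c) < 0, new interval: [0.535000, 0.857500]

After 2 iteration(s), the approximation is c_2 = 0.857500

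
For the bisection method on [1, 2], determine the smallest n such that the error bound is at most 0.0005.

We need (b-a)/2^n ≤ 0.0005
(2 - 1)/2^n ≤ 0.0005
1/2^n ≤ 0.0005
2^n ≥ 2000
n ≥ log₂(2000) = 10.97
n ≥ 11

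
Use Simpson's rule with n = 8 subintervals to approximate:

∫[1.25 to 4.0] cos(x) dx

f(x) = cos(x)
a = 1.25, b = 4.0, n = 8
h = (b - a)/n = 0.343750

Simpson's rule: (h/3)[f(x₀) + 4f(x₁) + 2f(x₂) + ... + f(xₙ)]

x_0 = 1.2500, f(x_0) = 0.315322, coefficient = 1
x_1 = 1.5938, f(x_1) = -0.022952, coefficient = 4
x_2 = 1.9375, f(x_2) = -0.358540, coefficient = 2
x_3 = 2.2812, f(x_3) = -0.652178, coefficient = 4
x_4 = 2.6250, f(x_4) = -0.869507, coefficient = 2
x_5 = 2.9688, f(x_5) = -0.985100, coefficient = 4
x_6 = 3.3125, f(x_6) = -0.985431, coefficient = 2
x_7 = 3.6562, f(x_7) = -0.870461, coefficient = 4
x_8 = 4.0000, f(x_8) = -0.653644, coefficient = 1

I ≈ (0.343750/3) × -14.888041 = -1.705921
Exact value: -1.705787
Error: 0.000134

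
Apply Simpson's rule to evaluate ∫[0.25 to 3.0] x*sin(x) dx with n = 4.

f(x) = x*sin(x)
a = 0.25, b = 3.0, n = 4
h = (b - a)/n = 0.687500

Simpson's rule: (h/3)[f(x₀) + 4f(x₁) + 2f(x₂) + ... + f(xₙ)]

x_0 = 0.2500, f(x_0) = 0.061851, coefficient = 1
x_1 = 0.9375, f(x_1) = 0.755701, coefficient = 4
x_2 = 1.6250, f(x_2) = 1.622613, coefficient = 2
x_3 = 2.3125, f(x_3) = 1.705050, coefficient = 4
x_4 = 3.0000, f(x_4) = 0.423360, coefficient = 1

I ≈ (0.687500/3) × 13.573440 = 3.110580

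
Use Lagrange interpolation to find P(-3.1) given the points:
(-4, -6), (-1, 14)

Lagrange interpolation formula:
P(x) = Σ yᵢ × Lᵢ(x)
where Lᵢ(x) = Π_{j≠i} (x - xⱼ)/(xᵢ - xⱼ)

L_0(-3.1) = (-3.1 - (-1))/(-4 - (-1)) = 0.700000
L_1(-3.1) = (-3.1 - (-4))/(-1 - (-4)) = 0.300000

P(-3.1) = (-6)×L_0(-3.1) + 14×L_1(-3.1)
P(-3.1) = 0.000000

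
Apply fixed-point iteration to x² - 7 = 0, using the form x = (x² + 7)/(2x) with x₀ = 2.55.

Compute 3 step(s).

Equation: x² - 7 = 0
Fixed-point form: x = (x² + 7)/(2x)
x₀ = 2.55

x_1 = g(2.550000) = 2.647549
x_2 = g(2.647549) = 2.645752
x_3 = g(2.645752) = 2.645751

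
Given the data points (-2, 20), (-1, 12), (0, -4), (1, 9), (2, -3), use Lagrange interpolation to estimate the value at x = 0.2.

Lagrange interpolation formula:
P(x) = Σ yᵢ × Lᵢ(x)
where Lᵢ(x) = Π_{j≠i} (x - xⱼ)/(xᵢ - xⱼ)

L_0(0.2) = (0.2 - (-1))/(-2 - (-1)) × (0.2 - 0)/(-2 - 0) × (0.2 - 1)/(-2 - 1) × (0.2 - 2)/(-2 - 2) = 0.014400
L_1(0.2) = (0.2 - (-2))/(-1 - (-2)) × (0.2 - 0)/(-1 - 0) × (0.2 - 1)/(-1 - 1) × (0.2 - 2)/(-1 - 2) = -0.105600
L_2(0.2) = (0.2 - (-2))/(0 - (-2)) × (0.2 - (-1))/(0 - (-1)) × (0.2 - 1)/(0 - 1) × (0.2 - 2)/(0 - 2) = 0.950400
L_3(0.2) = (0.2 - (-2))/(1 - (-2)) × (0.2 - (-1))/(1 - (-1)) × (0.2 - 0)/(1 - 0) × (0.2 - 2)/(1 - 2) = 0.158400
L_4(0.2) = (0.2 - (-2))/(2 - (-2)) × (0.2 - (-1))/(2 - (-1)) × (0.2 - 0)/(2 - 0) × (0.2 - 1)/(2 - 1) = -0.017600

P(0.2) = 20×L_0(0.2) + 12×L_1(0.2) + (-4)×L_2(0.2) + 9×L_3(0.2) + (-3)×L_4(0.2)
P(0.2) = -3.302400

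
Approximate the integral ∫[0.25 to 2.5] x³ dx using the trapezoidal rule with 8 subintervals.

f(x) = x³
a = 0.25, b = 2.5, n = 8
h = (b - a)/n = 0.281250

Trapezoidal rule: (h/2)[f(x₀) + 2f(x₁) + 2f(x₂) + ... + f(xₙ)]

x_0 = 0.2500, f(x_0) = 0.015625, coefficient = 1
x_1 = 0.5312, f(x_1) = 0.149933, coefficient = 2
x_2 = 0.8125, f(x_2) = 0.536377, coefficient = 2
x_3 = 1.0938, f(x_3) = 1.308441, coefficient = 2
x_4 = 1.3750, f(x_4) = 2.599609, coefficient = 2
x_5 = 1.6562, f(x_5) = 4.543365, coefficient = 2
x_6 = 1.9375, f(x_6) = 7.273193, coefficient = 2
x_7 = 2.2188, f(x_7) = 10.922577, coefficient = 2
x_8 = 2.5000, f(x_8) = 15.625000, coefficient = 1

I ≈ (0.281250/2) × 70.307617 = 9.887009
Exact value: 9.764648
Error: 0.122360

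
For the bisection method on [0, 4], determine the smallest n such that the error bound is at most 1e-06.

We need (b-a)/2^n ≤ 1e-06
(4 - 0)/2^n ≤ 1e-06
4/2^n ≤ 1e-06
2^n ≥ 4000000
n ≥ log₂(4000000) = 21.93
n ≥ 22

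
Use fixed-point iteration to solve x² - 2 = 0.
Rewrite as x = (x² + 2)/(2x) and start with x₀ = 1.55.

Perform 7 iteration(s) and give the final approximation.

Equation: x² - 2 = 0
Fixed-point form: x = (x² + 2)/(2x)
x₀ = 1.55

x_1 = g(1.550000) = 1.420161
x_2 = g(1.420161) = 1.414226
x_3 = g(1.414226) = 1.414214
x_4 = g(1.414214) = 1.414214
x_5 = g(1.414214) = 1.414214
x_6 = g(1.414214) = 1.414214
x_7 = g(1.414214) = 1.414214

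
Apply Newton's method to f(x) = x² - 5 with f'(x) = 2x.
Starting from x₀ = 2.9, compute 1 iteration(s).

f(x) = x² - 5
f'(x) = 2x
x₀ = 2.9

Newton-Raphson formula: x_{n+1} = x_n - f(x_n)/f'(x_n)

Iteration 1:
  f(2.900000) = 3.410000
  f'(2.900000) = 5.800000
  x_1 = 2.900000 - 3.410000/5.800000 = 2.312069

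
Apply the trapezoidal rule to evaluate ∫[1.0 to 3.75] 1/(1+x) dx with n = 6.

f(x) = 1/(1+x)
a = 1.0, b = 3.75, n = 6
h = (b - a)/n = 0.458333

Trapezoidal rule: (h/2)[f(x₀) + 2f(x₁) + 2f(x₂) + ... + f(xₙ)]

x_0 = 1.0000, f(x_0) = 0.500000, coefficient = 1
x_1 = 1.4583, f(x_1) = 0.406780, coefficient = 2
x_2 = 1.9167, f(x_2) = 0.342857, coefficient = 2
x_3 = 2.3750, f(x_3) = 0.296296, coefficient = 2
x_4 = 2.8333, f(x_4) = 0.260870, coefficient = 2
x_5 = 3.2917, f(x_5) = 0.233010, coefficient = 2
x_6 = 3.7500, f(x_6) = 0.210526, coefficient = 1

I ≈ (0.458333/2) × 3.790151 = 0.868576
Exact value: 0.864997
Error: 0.003579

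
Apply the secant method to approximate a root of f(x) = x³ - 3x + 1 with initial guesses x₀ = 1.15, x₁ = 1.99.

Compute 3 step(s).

f(x) = x³ - 3x + 1
x₀ = 1.15, x₁ = 1.99

Secant formula: x_{n+1} = x_n - f(x_n)(x_n - x_{n-1})/(f(x_n) - f(x_{n-1}))

Iteration 1:
  f(1.150000) = -0.929125
  f(1.990000) = 2.910599
  x_2 = 1.990000 - 2.910599×(1.990000 - 1.150000)/(2.910599 - (-0.929125))
       = 1.353261
Iteration 2:
  f(1.990000) = 2.910599
  f(1.353261) = -0.581536
  x_3 = 1.353261 - (-0.581536)×(1.353261 - 1.990000)/(-0.581536 - 2.910599)
       = 1.459295
Iteration 3:
  f(1.353261) = -0.581536
  f(1.459295) = -0.270254
  x_4 = 1.459295 - (-0.270254)×(1.459295 - 1.353261)/(-0.270254 - (-0.581536))
       = 1.551354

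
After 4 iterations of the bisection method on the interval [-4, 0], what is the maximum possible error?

Bisection error bound: |error| ≤ (b-a)/2^n
|error| ≤ (0 - (-4))/2^4 = 4/2^4
|error| ≤ 0.2500000000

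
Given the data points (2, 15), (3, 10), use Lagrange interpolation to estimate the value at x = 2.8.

Lagrange interpolation formula:
P(x) = Σ yᵢ × Lᵢ(x)
where Lᵢ(x) = Π_{j≠i} (x - xⱼ)/(xᵢ - xⱼ)

L_0(2.8) = (2.8 - 3)/(2 - 3) = 0.200000
L_1(2.8) = (2.8 - 2)/(3 - 2) = 0.800000

P(2.8) = 15×L_0(2.8) + 10×L_1(2.8)
P(2.8) = 11.000000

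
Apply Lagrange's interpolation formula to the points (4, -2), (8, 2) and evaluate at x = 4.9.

Lagrange interpolation formula:
P(x) = Σ yᵢ × Lᵢ(x)
where Lᵢ(x) = Π_{j≠i} (x - xⱼ)/(xᵢ - xⱼ)

L_0(4.9) = (4.9 - 8)/(4 - 8) = 0.775000
L_1(4.9) = (4.9 - 4)/(8 - 4) = 0.225000

P(4.9) = (-2)×L_0(4.9) + 2×L_1(4.9)
P(4.9) = -1.100000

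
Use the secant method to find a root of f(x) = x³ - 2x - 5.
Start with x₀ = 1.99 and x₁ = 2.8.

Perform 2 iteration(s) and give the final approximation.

f(x) = x³ - 2x - 5
x₀ = 1.99, x₁ = 2.8

Secant formula: x_{n+1} = x_n - f(x_n)(x_n - x_{n-1})/(f(x_n) - f(x_{n-1}))

Iteration 1:
  f(1.990000) = -1.099401
  f(2.800000) = 11.352000
  x_2 = 2.800000 - 11.352000×(2.800000 - 1.990000)/(11.352000 - (-1.099401))
       = 2.061519
Iteration 2:
  f(2.800000) = 11.352000
  f(2.061519) = -0.361867
  x_3 = 2.061519 - (-0.361867)×(2.061519 - 2.800000)/(-0.361867 - 11.352000)
       = 2.084333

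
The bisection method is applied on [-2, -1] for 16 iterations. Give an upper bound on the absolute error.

Bisection error bound: |error| ≤ (b-a)/2^n
|error| ≤ (-1 - (-2))/2^16 = 1/2^16
|error| ≤ 0.0000152588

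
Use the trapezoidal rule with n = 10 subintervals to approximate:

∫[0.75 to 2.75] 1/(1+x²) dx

f(x) = 1/(1+x²)
a = 0.75, b = 2.75, n = 10
h = (b - a)/n = 0.200000

Trapezoidal rule: (h/2)[f(x₀) + 2f(x₁) + 2f(x₂) + ... + f(xₙ)]

x_0 = 0.7500, f(x_0) = 0.640000, coefficient = 1
x_1 = 0.9500, f(x_1) = 0.525624, coefficient = 2
x_2 = 1.1500, f(x_2) = 0.430571, coefficient = 2
x_3 = 1.3500, f(x_3) = 0.354296, coefficient = 2
x_4 = 1.5500, f(x_4) = 0.293902, coefficient = 2
x_5 = 1.7500, f(x_5) = 0.246154, coefficient = 2
x_6 = 1.9500, f(x_6) = 0.208225, coefficient = 2
x_7 = 2.1500, f(x_7) = 0.177857, coefficient = 2
x_8 = 2.3500, f(x_8) = 0.153315, coefficient = 2
x_9 = 2.5500, f(x_9) = 0.133289, coefficient = 2
x_10 = 2.7500, f(x_10) = 0.116788, coefficient = 1

I ≈ (0.200000/2) × 5.803252 = 0.580325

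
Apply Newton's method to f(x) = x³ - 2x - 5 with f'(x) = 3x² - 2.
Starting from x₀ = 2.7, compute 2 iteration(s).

f(x) = x³ - 2x - 5
f'(x) = 3x² - 2
x₀ = 2.7

Newton-Raphson formula: x_{n+1} = x_n - f(x_n)/f'(x_n)

Iteration 1:
  f(2.700000) = 9.283000
  f'(2.700000) = 19.870000
  x_1 = 2.700000 - 9.283000/19.870000 = 2.232813
Iteration 2:
  f(2.232813) = 1.665964
  f'(2.232813) = 12.956366
  x_2 = 2.232813 - 1.665964/12.956366 = 2.104231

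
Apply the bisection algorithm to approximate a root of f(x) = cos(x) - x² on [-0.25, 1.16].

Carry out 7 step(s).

f(x) = cos(x) - x²
Initial interval: [-0.25, 1.16]

Iteration 1:
  c_1 = (-0.250000 + 1.160000)/2 = 0.455000
  f(c_1) = f(0.455000) = 0.691236
  f(a) × f(c) ≥ 0, new interval: [0.455000, 1.160000]
Iteration 2:
  c_2 = (0.455000 + 1.160000)/2 = 0.807500
  f(c_2) = f(0.807500) = 0.039251
  f(a) × f(c) ≥ 0, new interval: [0.807500, 1.160000]
Iteration 3:
  c_3 = (0.807500 + 1.160000)/2 = 0.983750
  f(c_3) = f(0.983750) = -0.413860
  f(a) × f(c) < 0, new interval: [0.807500, 0.983750]
Iteration 4:
  c_4 = (0.807500 + 0.983750)/2 = 0.895625
  f(c_4) = f(0.895625) = -0.177113
  f(a) × f(c) < 0, new interval: [0.807500, 0.895625]
Iteration 5:
  c_5 = (0.807500 + 0.895625)/2 = 0.851562
  f(c_5) = f(0.851562) = -0.066350
  f(a) × f(c) < 0, new interval: [0.807500, 0.851562]
Iteration 6:
  c_6 = (0.807500 + 0.851562)/2 = 0.829531
  f(c_6) = f(0.829531) = -0.012901
  f(a) × f(c) < 0, new interval: [0.807500, 0.829531]
Iteration 7:
  c_7 = (0.807500 + 0.829531)/2 = 0.818516
  f(c_7) = f(0.818516) = 0.013338
  f(a) × f(c) ≥ 0, new interval: [0.818516, 0.829531]

After 7 iteration(s), the approximation is c_7 = 0.818516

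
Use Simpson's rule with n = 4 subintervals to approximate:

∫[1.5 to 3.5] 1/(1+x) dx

f(x) = 1/(1+x)
a = 1.5, b = 3.5, n = 4
h = (b - a)/n = 0.500000

Simpson's rule: (h/3)[f(x₀) + 4f(x₁) + 2f(x₂) + ... + f(xₙ)]

x_0 = 1.5000, f(x_0) = 0.400000, coefficient = 1
x_1 = 2.0000, f(x_1) = 0.333333, coefficient = 4
x_2 = 2.5000, f(x_2) = 0.285714, coefficient = 2
x_3 = 3.0000, f(x_3) = 0.250000, coefficient = 4
x_4 = 3.5000, f(x_4) = 0.222222, coefficient = 1

I ≈ (0.500000/3) × 3.526984 = 0.587831
Exact value: 0.587787
Error: 0.000044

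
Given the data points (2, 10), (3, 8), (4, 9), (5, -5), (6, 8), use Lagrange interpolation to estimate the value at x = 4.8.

Lagrange interpolation formula:
P(x) = Σ yᵢ × Lᵢ(x)
where Lᵢ(x) = Π_{j≠i} (x - xⱼ)/(xᵢ - xⱼ)

L_0(4.8) = (4.8 - 3)/(2 - 3) × (4.8 - 4)/(2 - 4) × (4.8 - 5)/(2 - 5) × (4.8 - 6)/(2 - 6) = 0.014400
L_1(4.8) = (4.8 - 2)/(3 - 2) × (4.8 - 4)/(3 - 4) × (4.8 - 5)/(3 - 5) × (4.8 - 6)/(3 - 6) = -0.089600
L_2(4.8) = (4.8 - 2)/(4 - 2) × (4.8 - 3)/(4 - 3) × (4.8 - 5)/(4 - 5) × (4.8 - 6)/(4 - 6) = 0.302400
L_3(4.8) = (4.8 - 2)/(5 - 2) × (4.8 - 3)/(5 - 3) × (4.8 - 4)/(5 - 4) × (4.8 - 6)/(5 - 6) = 0.806400
L_4(4.8) = (4.8 - 2)/(6 - 2) × (4.8 - 3)/(6 - 3) × (4.8 - 4)/(6 - 4) × (4.8 - 5)/(6 - 5) = -0.033600

P(4.8) = 10×L_0(4.8) + 8×L_1(4.8) + 9×L_2(4.8) + (-5)×L_3(4.8) + 8×L_4(4.8)
P(4.8) = -2.152000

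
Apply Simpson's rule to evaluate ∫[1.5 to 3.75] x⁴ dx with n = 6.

f(x) = x⁴
a = 1.5, b = 3.75, n = 6
h = (b - a)/n = 0.375000

Simpson's rule: (h/3)[f(x₀) + 4f(x₁) + 2f(x₂) + ... + f(xₙ)]

x_0 = 1.5000, f(x_0) = 5.062500, coefficient = 1
x_1 = 1.8750, f(x_1) = 12.359619, coefficient = 4
x_2 = 2.2500, f(x_2) = 25.628906, coefficient = 2
x_3 = 2.6250, f(x_3) = 47.480713, coefficient = 4
x_4 = 3.0000, f(x_4) = 81.000000, coefficient = 2
x_5 = 3.3750, f(x_5) = 129.746338, coefficient = 4
x_6 = 3.7500, f(x_6) = 197.753906, coefficient = 1

I ≈ (0.375000/3) × 1174.420898 = 146.802612
Exact value: 146.796680
Error: 0.005933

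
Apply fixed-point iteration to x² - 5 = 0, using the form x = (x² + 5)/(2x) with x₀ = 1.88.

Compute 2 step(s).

Equation: x² - 5 = 0
Fixed-point form: x = (x² + 5)/(2x)
x₀ = 1.88

x_1 = g(1.880000) = 2.269787
x_2 = g(2.269787) = 2.236318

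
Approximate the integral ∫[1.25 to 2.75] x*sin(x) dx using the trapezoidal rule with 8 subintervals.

f(x) = x*sin(x)
a = 1.25, b = 2.75, n = 8
h = (b - a)/n = 0.187500

Trapezoidal rule: (h/2)[f(x₀) + 2f(x₁) + 2f(x₂) + ... + f(xₙ)]

x_0 = 1.2500, f(x_0) = 1.186231, coefficient = 1
x_1 = 1.4375, f(x_1) = 1.424748, coefficient = 2
x_2 = 1.6250, f(x_2) = 1.622613, coefficient = 2
x_3 = 1.8125, f(x_3) = 1.759814, coefficient = 2
x_4 = 2.0000, f(x_4) = 1.818595, coefficient = 2
x_5 = 2.1875, f(x_5) = 1.784539, coefficient = 2
x_6 = 2.3750, f(x_6) = 1.647502, coefficient = 2
x_7 = 2.5625, f(x_7) = 1.402366, coefficient = 2
x_8 = 2.7500, f(x_8) = 1.049568, coefficient = 1

I ≈ (0.187500/2) × 25.156153 = 2.358389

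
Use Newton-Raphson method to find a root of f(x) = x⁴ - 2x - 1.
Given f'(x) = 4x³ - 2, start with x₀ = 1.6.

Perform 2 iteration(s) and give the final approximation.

f(x) = x⁴ - 2x - 1
f'(x) = 4x³ - 2
x₀ = 1.6

Newton-Raphson formula: x_{n+1} = x_n - f(x_n)/f'(x_n)

Iteration 1:
  f(1.600000) = 2.353600
  f'(1.600000) = 14.384000
  x_1 = 1.600000 - 2.353600/14.384000 = 1.436374
Iteration 2:
  f(1.436374) = 0.383921
  f'(1.436374) = 9.853930
  x_2 = 1.436374 - 0.383921/9.853930 = 1.397413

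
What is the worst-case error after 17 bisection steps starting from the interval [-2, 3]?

Bisection error bound: |error| ≤ (b-a)/2^n
|error| ≤ (3 - (-2))/2^17 = 5/2^17
|error| ≤ 0.0000381470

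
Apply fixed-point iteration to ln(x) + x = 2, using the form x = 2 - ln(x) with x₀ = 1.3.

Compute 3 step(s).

Equation: ln(x) + x = 2
Fixed-point form: x = 2 - ln(x)
x₀ = 1.3

x_1 = g(1.300000) = 1.737636
x_2 = g(1.737636) = 1.447475
x_3 = g(1.447475) = 1.630180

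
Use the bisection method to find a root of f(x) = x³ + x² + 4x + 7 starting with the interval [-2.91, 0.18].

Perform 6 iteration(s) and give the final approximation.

f(x) = x³ + x² + 4x + 7
Initial interval: [-2.91, 0.18]

Iteration 1:
  c_1 = (-2.910000 + 0.180000)/2 = -1.365000
  f(c_1) = f(-1.365000) = 0.859923
  f(a) × f(c) < 0, new interval: [-2.910000, -1.365000]
Iteration 2:
  c_2 = (-2.910000 + (-1.365000))/2 = -2.137500
  f(c_2) = f(-2.137500) = -6.747131
  f(a) × f(c) ≥ 0, new interval: [-2.137500, -1.365000]
Iteration 3:
  c_3 = (-2.137500 + (-1.365000))/2 = -1.751250
  f(c_3) = f(-1.751250) = -2.308991
  f(a) × f(c) ≥ 0, new interval: [-1.751250, -1.365000]
Iteration 4:
  c_4 = (-1.751250 + (-1.365000))/2 = -1.558125
  f(c_4) = f(-1.558125) = -0.587490
  f(a) × f(c) ≥ 0, new interval: [-1.558125, -1.365000]
Iteration 5:
  c_5 = (-1.558125 + (-1.365000))/2 = -1.461562
  f(c_5) = f(-1.461562) = 0.167776
  f(a) × f(c) < 0, new interval: [-1.558125, -1.461562]
Iteration 6:
  c_6 = (-1.558125 + (-1.461562))/2 = -1.509844
  f(c_6) = f(-1.509844) = -0.201629
  f(a) × f(c) ≥ 0, new interval: [-1.509844, -1.461562]

After 6 iteration(s), the approximation is c_6 = -1.509844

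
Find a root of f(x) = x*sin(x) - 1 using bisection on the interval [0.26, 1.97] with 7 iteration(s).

f(x) = x*sin(x) - 1
Initial interval: [0.26, 1.97]

Iteration 1:
  c_1 = (0.260000 + 1.970000)/2 = 1.115000
  f(c_1) = f(1.115000) = 0.001171
  f(a) × f(c) < 0, new interval: [0.260000, 1.115000]
Iteration 2:
  c_2 = (0.260000 + 1.115000)/2 = 0.687500
  f(c_2) = f(0.687500) = -0.563708
  f(a) × f(c) ≥ 0, new interval: [0.687500, 1.115000]
Iteration 3:
  c_3 = (0.687500 + 1.115000)/2 = 0.901250
  f(c_3) = f(0.901250) = -0.293327
  f(a) × f(c) ≥ 0, new interval: [0.901250, 1.115000]
Iteration 4:
  c_4 = (0.901250 + 1.115000)/2 = 1.008125
  f(c_4) = f(1.008125) = -0.147294
  f(a) × f(c) ≥ 0, new interval: [1.008125, 1.115000]
Iteration 5:
  c_5 = (1.008125 + 1.115000)/2 = 1.061562
  f(c_5) = f(1.061562) = -0.073130
  f(a) × f(c) ≥ 0, new interval: [1.061562, 1.115000]
Iteration 6:
  c_6 = (1.061562 + 1.115000)/2 = 1.088281
  f(c_6) = f(1.088281) = -0.035967
  f(a) × f(c) ≥ 0, new interval: [1.088281, 1.115000]
Iteration 7:
  c_7 = (1.088281 + 1.115000)/2 = 1.101641
  f(c_7) = f(1.101641) = -0.017391
  f(a) × f(c) ≥ 0, new interval: [1.101641, 1.115000]

After 7 iteration(s), the approximation is c_7 = 1.101641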